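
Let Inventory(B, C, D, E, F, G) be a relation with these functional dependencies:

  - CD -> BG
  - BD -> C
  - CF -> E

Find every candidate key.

Attributes D, F never appear on any right-hand side, so every candidate key must contain {D, F}.
{D, F}⁺ = {D, F}, which is not all of the schema, so we must add further attributes.
{B, D, F}⁺: BD→C adds C; CF→E adds E; CD→BG adds G → {B, C, D, E, F, G}. Minimal: {D, F}⁺ = {D, F}; {B, F}⁺ = {B, F}; {B, D}⁺ = {B, C, D, G} — none reach the full schema.
{C, D, F}⁺: CD→BG adds B, G; CF→E adds E → {B, C, D, E, F, G}. Minimal: {D, F}⁺ = {D, F}; {C, F}⁺ = {C, E, F}; {C, D}⁺ = {B, C, D, G} — none reach the full schema.
Any other superkey contains one of these as a subset, so there are no further candidate keys.

{B, D, F}, {C, D, F}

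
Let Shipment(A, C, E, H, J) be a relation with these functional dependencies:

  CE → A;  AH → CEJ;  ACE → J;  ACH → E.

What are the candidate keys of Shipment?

Attribute H never appears on the right-hand side of any dependency, so H must belong to every candidate key.
{H}⁺ = {H}, which is not all of the schema, so we must add further attributes.
{A, H}⁺: AH→CEJ adds C, E, J → {A, C, E, H, J}.
{C, E, H}⁺: CE→A adds A; AH→CEJ adds J → {A, C, E, H, J}.
Any other superkey contains one of these as a subset, so there are no further candidate keys.

{A, H}; {C, E, H}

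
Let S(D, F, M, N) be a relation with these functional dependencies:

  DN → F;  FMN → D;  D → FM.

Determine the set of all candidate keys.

{D, N}, {F, M, N}

Attribute N never appears on the right-hand side of any dependency, so N must belong to every candidate key.
{N}⁺ = {N}, which is not all of the schema, so we must add further attributes.
{D, N}⁺: DN→F adds F; D→FM adds M → {D, F, M, N}. Minimal: {N}⁺ = {N}; {D}⁺ = {D, F, M} — none reach the full schema.
{F, M, N}⁺: FMN→D adds D → {D, F, M, N}. Minimal: {M, N}⁺ = {M, N}; {F, N}⁺ = {F, N}; {F, M}⁺ = {F, M} — none reach the full schema.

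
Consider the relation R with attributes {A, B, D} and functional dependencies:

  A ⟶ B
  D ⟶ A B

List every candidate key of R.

Attribute D never appears on the right-hand side of any dependency, so D must belong to every candidate key.
{D}⁺ = {A, B, D}, which is all of the schema, so {D} is the only candidate key.

{D}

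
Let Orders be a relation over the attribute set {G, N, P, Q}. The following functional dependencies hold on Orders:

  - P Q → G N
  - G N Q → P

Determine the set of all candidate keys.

PQ, GNQ

Attribute Q never appears on the right-hand side of any dependency, so Q must belong to every candidate key.
{Q}⁺ = {Q}, which is not all of the schema, so we must add further attributes.
{P, Q}⁺: PQ→GN adds G, N → {G, N, P, Q}. Minimal: {Q}⁺ = {Q}; {P}⁺ = {P} — none reach the full schema.
{G, N, Q}⁺: GNQ→P adds P → {G, N, P, Q}. Minimal: {N, Q}⁺ = {N, Q}; {G, Q}⁺ = {G, Q}; {G, N}⁺ = {G, N} — none reach the full schema.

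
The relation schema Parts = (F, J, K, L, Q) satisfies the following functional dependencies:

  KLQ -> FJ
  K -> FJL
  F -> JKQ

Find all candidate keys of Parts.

{F}⁺: F→JKQ adds J, K, Q; K→FJL adds L → {F, J, K, L, Q}.
{K}⁺: K→FJL adds F, J, L; F→JKQ adds Q → {F, J, K, L, Q}.

{F}, {K}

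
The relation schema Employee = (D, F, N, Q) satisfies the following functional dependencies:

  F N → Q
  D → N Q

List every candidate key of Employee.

{D, F}

Attributes D, F never appear on any right-hand side, so every candidate key must contain {D, F}.
{D, F}⁺ = {D, F, N, Q}, which is all of the schema, so {D, F} is the only candidate key.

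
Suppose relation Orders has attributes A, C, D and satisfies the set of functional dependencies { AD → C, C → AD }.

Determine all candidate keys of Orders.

{C}⁺: C→AD adds A, D → {A, C, D}.
{A, D}⁺: AD→C adds C → {A, C, D}. Minimal: {D}⁺ = {D}; {A}⁺ = {A} — none reach the full schema.

(C); (A, D)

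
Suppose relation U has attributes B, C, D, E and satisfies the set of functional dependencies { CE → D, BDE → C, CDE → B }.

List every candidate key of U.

{C, E}, {B, D, E}

{C, E}⁺: CE→D adds D; CDE→B adds B → {B, C, D, E}.
{B, D, E}⁺: BDE→C adds C → {B, C, D, E}.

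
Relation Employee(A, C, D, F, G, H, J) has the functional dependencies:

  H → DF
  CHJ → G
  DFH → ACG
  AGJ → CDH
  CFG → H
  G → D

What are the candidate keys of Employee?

{H, J}, {A, G, J}, {C, F, G, J}

Attribute J never appears on the right-hand side of any dependency, so J must belong to every candidate key.
{J}⁺ = {J}, which is not all of the schema, so we must add further attributes.
{H, J}⁺: H→DF adds D, F; DFH→ACG adds A, C, G → {A, C, D, F, G, H, J}. Minimal: {J}⁺ = {J}; {H}⁺ = {A, C, D, F, G, H} — none reach the full schema.
{A, G, J}⁺: AGJ→CDH adds C, D, H; H→DF adds F → {A, C, D, F, G, H, J}. Minimal: {G, J}⁺ = {D, G, J}; {A, J}⁺ = {A, J}; {A, G}⁺ = {A, D, G} — none reach the full schema.
{C, F, G, J}⁺: CFG→H adds H; G→D adds D; DFH→ACG adds A → {A, C, D, F, G, H, J}. Minimal: {F, G, J}⁺ = {D, F, G, J}; {C, G, J}⁺ = {C, D, G, J}; {C, F, J}⁺ = {C, F, J}; … — none reach the full schema.
Any other superkey contains one of these as a subset, so there are no further candidate keys.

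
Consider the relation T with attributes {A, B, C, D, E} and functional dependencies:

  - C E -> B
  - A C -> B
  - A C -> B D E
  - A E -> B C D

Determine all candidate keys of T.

Attribute A never appears on the right-hand side of any dependency, so A must belong to every candidate key.
{A}⁺ = {A}, which is not all of the schema, so we must add further attributes.
{A, C}⁺: AC→B adds B; AC→BDE adds D, E → {A, B, C, D, E}. Minimal: {C}⁺ = {C}; {A}⁺ = {A} — none reach the full schema.
{A, E}⁺: AE→BCD adds B, C, D → {A, B, C, D, E}. Minimal: {E}⁺ = {E}; {A}⁺ = {A} — none reach the full schema.

{A, C}, {A, E}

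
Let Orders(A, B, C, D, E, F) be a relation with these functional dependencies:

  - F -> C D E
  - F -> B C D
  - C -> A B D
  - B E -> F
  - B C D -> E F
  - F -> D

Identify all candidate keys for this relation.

{C}⁺: C→ABD adds A, B, D; BCD→EF adds E, F → {A, B, C, D, E, F}.
{F}⁺: F→CDE adds C, D, E; F→BCD adds B; C→ABD adds A → {A, B, C, D, E, F}.
{B, E}⁺: BE→F adds F; F→D adds D; F→CDE adds C; C→ABD adds A → {A, B, C, D, E, F}. Minimal: {E}⁺ = {E}; {B}⁺ = {B} — none reach the full schema.

C, F, BE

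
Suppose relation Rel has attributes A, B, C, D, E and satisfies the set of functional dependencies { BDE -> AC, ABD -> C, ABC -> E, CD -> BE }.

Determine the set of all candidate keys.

{C, D}⁺: CD→BE adds B, E; BDE→AC adds A → {A, B, C, D, E}. Minimal: {D}⁺ = {D}; {C}⁺ = {C} — none reach the full schema.
{A, B, D}⁺: ABD→C adds C; ABC→E adds E → {A, B, C, D, E}. Minimal: {B, D}⁺ = {B, D}; {A, D}⁺ = {A, D}; {A, B}⁺ = {A, B} — none reach the full schema.
{B, D, E}⁺: BDE→AC adds A, C → {A, B, C, D, E}. Minimal: {D, E}⁺ = {D, E}; {B, E}⁺ = {B, E}; {B, D}⁺ = {B, D} — none reach the full schema.

{C, D}, {A, B, D}, {B, D, E}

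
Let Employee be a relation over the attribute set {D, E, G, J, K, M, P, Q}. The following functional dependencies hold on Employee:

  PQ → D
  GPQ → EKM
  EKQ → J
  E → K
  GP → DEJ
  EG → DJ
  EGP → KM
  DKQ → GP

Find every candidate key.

(D, E, Q), (D, K, Q), (E, G, Q), (E, P, Q), (G, P, Q), (K, P, Q)

Attribute Q never appears on the right-hand side of any dependency, so Q must belong to every candidate key.
{Q}⁺ = {Q}, which is not all of the schema, so we must add further attributes.
{D, E, Q}⁺: E→K adds K; DKQ→GP adds G, P; GPQ→EKM adds M; EKQ→J adds J → {D, E, G, J, K, M, P, Q}. Minimal: {E, Q}⁺ = {E, J, K, Q}; {D, Q}⁺ = {D, Q}; {D, E}⁺ = {D, E, K} — none reach the full schema.
{D, K, Q}⁺: DKQ→GP adds G, P; GPQ→EKM adds E, M; EKQ→J adds J → {D, E, G, J, K, M, P, Q}. Minimal: {K, Q}⁺ = {K, Q}; {D, Q}⁺ = {D, Q}; {D, K}⁺ = {D, K} — none reach the full schema.
{E, G, Q}⁺: E→K adds K; EG→DJ adds D, J; DKQ→GP adds P; GPQ→EKM adds M → {D, E, G, J, K, M, P, Q}. Minimal: {G, Q}⁺ = {G, Q}; {E, Q}⁺ = {E, J, K, Q}; {E, G}⁺ = {D, E, G, J, K} — none reach the full schema.
{E, P, Q}⁺: PQ→D adds D; E→K adds K; DKQ→GP adds G; GPQ→EKM adds M; EKQ→J adds J → {D, E, G, J, K, M, P, Q}. Minimal: {P, Q}⁺ = {D, P, Q}; {E, Q}⁺ = {E, J, K, Q}; {E, P}⁺ = {E, K, P} — none reach the full schema.
{G, P, Q}⁺: PQ→D adds D; GPQ→EKM adds E, K, M; EKQ→J adds J → {D, E, G, J, K, M, P, Q}. Minimal: {P, Q}⁺ = {D, P, Q}; {G, Q}⁺ = {G, Q}; {G, P}⁺ = {D, E, G, J, K, M, P} — none reach the full schema.
{K, P, Q}⁺: PQ→D adds D; DKQ→GP adds G; GPQ→EKM adds E, M; EKQ→J adds J → {D, E, G, J, K, M, P, Q}. Minimal: {P, Q}⁺ = {D, P, Q}; {K, Q}⁺ = {K, Q}; {K, P}⁺ = {K, P} — none reach the full schema.
Any other superkey contains one of these as a subset, so there are no further candidate keys.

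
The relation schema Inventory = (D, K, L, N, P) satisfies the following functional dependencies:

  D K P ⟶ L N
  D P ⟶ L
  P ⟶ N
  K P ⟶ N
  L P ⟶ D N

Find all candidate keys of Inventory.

{D, K, P}⁺: DKP→LN adds L, N → {D, K, L, N, P}.
{K, L, P}⁺: P→N adds N; LP→DN adds D → {D, K, L, N, P}.

(D, K, P), (K, L, P)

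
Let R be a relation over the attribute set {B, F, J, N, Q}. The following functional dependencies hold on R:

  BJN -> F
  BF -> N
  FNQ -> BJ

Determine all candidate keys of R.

{B, F, Q}, {F, N, Q}, {B, J, N, Q}

Attribute Q never appears on the right-hand side of any dependency, so Q must belong to every candidate key.
{Q}⁺ = {Q}, which is not all of the schema, so we must add further attributes.
{B, F, Q}⁺: BF→N adds N; FNQ→BJ adds J → {B, F, J, N, Q}. Minimal: {F, Q}⁺ = {F, Q}; {B, Q}⁺ = {B, Q}; {B, F}⁺ = {B, F, N} — none reach the full schema.
{F, N, Q}⁺: FNQ→BJ adds B, J → {B, F, J, N, Q}. Minimal: {N, Q}⁺ = {N, Q}; {F, Q}⁺ = {F, Q}; {F, N}⁺ = {F, N} — none reach the full schema.
{B, J, N, Q}⁺: BJN→F adds F → {B, F, J, N, Q}. Minimal: {J, N, Q}⁺ = {J, N, Q}; {B, N, Q}⁺ = {B, N, Q}; {B, J, Q}⁺ = {B, J, Q}; … — none reach the full schema.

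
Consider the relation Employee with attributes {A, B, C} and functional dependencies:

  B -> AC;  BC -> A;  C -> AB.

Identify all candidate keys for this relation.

B; C

{B}⁺: B→AC adds A, C → {A, B, C}.
{C}⁺: C→AB adds A, B → {A, B, C}.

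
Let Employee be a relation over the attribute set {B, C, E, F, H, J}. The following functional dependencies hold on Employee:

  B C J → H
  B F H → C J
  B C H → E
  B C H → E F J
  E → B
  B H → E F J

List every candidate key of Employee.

{B, H}⁺: BH→EFJ adds E, F, J; BFH→CJ adds C → {B, C, E, F, H, J}. Minimal: {H}⁺ = {H}; {B}⁺ = {B} — none reach the full schema.
{E, H}⁺: E→B adds B; BH→EFJ adds F, J; BFH→CJ adds C → {B, C, E, F, H, J}. Minimal: {H}⁺ = {H}; {E}⁺ = {B, E} — none reach the full schema.
{B, C, J}⁺: BCJ→H adds H; BCH→E adds E; BCH→EFJ adds F → {B, C, E, F, H, J}. Minimal: {C, J}⁺ = {C, J}; {B, J}⁺ = {B, J}; {B, C}⁺ = {B, C} — none reach the full schema.
{C, E, J}⁺: E→B adds B; BCJ→H adds H; BCH→EFJ adds F → {B, C, E, F, H, J}. Minimal: {E, J}⁺ = {B, E, J}; {C, J}⁺ = {C, J}; {C, E}⁺ = {B, C, E} — none reach the full schema.

BH, EH, BCJ, CEJ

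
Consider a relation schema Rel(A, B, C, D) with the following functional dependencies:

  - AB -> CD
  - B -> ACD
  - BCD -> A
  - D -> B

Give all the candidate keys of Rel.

{B}⁺: B→ACD adds A, C, D → {A, B, C, D}.
{D}⁺: D→B adds B; B→ACD adds A, C → {A, B, C, D}.
Any other superkey contains one of these as a subset, so there are no further candidate keys.

B; D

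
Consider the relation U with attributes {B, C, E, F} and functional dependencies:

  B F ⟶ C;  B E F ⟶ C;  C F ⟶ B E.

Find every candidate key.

(B, F), (C, F)

Attribute F never appears on the right-hand side of any dependency, so F must belong to every candidate key.
{F}⁺ = {F}, which is not all of the schema, so we must add further attributes.
{B, F}⁺: BF→C adds C; CF→BE adds E → {B, C, E, F}. Minimal: {F}⁺ = {F}; {B}⁺ = {B} — none reach the full schema.
{C, F}⁺: CF→BE adds B, E → {B, C, E, F}. Minimal: {F}⁺ = {F}; {C}⁺ = {C} — none reach the full schema.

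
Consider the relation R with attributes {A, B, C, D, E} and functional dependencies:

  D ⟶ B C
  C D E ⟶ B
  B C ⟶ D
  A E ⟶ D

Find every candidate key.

Attributes A, E never appear on any right-hand side, so every candidate key must contain {A, E}.
{A, E}⁺ = {A, B, C, D, E}, which is all of the schema, so {A, E} is the only candidate key.

{A, E}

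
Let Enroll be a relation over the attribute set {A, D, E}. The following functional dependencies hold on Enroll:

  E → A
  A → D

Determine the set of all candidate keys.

{E}

Attribute E never appears on the right-hand side of any dependency, so E must belong to every candidate key.
{E}⁺ = {A, D, E}, which is all of the schema, so {E} is the only candidate key.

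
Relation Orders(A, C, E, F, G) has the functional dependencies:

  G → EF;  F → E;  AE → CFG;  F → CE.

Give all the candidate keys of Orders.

Attribute A never appears on the right-hand side of any dependency, so A must belong to every candidate key.
{A}⁺ = {A}, which is not all of the schema, so we must add further attributes.
{A, E}⁺: AE→CFG adds C, F, G → {A, C, E, F, G}.
{A, F}⁺: F→E adds E; AE→CFG adds C, G → {A, C, E, F, G}.
{A, G}⁺: G→EF adds E, F; AE→CFG adds C → {A, C, E, F, G}.

{A, E}, {A, F}, {A, G}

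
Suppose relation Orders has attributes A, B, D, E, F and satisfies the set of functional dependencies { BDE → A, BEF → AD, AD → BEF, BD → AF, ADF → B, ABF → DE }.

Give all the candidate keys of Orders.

{A, D}⁺: AD→BEF adds B, E, F → {A, B, D, E, F}. Minimal: {D}⁺ = {D}; {A}⁺ = {A} — none reach the full schema.
{B, D}⁺: BD→AF adds A, F; ABF→DE adds E → {A, B, D, E, F}. Minimal: {D}⁺ = {D}; {B}⁺ = {B} — none reach the full schema.
{A, B, F}⁺: ABF→DE adds D, E → {A, B, D, E, F}. Minimal: {B, F}⁺ = {B, F}; {A, F}⁺ = {A, F}; {A, B}⁺ = {A, B} — none reach the full schema.
{B, E, F}⁺: BEF→AD adds A, D → {A, B, D, E, F}. Minimal: {E, F}⁺ = {E, F}; {B, F}⁺ = {B, F}; {B, E}⁺ = {B, E} — none reach the full schema.

{A, D}; {B, D}; {A, B, F}; {B, E, F}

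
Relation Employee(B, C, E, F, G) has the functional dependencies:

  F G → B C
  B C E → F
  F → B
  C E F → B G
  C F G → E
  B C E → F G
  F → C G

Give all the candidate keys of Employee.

F; BCE

{F}⁺: F→B adds B; F→CG adds C, G; CFG→E adds E → {B, C, E, F, G}.
{B, C, E}⁺: BCE→F adds F; CEF→BG adds G → {B, C, E, F, G}. Minimal: {C, E}⁺ = {C, E}; {B, E}⁺ = {B, E}; {B, C}⁺ = {B, C} — none reach the full schema.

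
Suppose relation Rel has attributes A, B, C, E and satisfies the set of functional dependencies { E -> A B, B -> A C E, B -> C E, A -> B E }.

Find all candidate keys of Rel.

(A), (B), (E)

{A}⁺: A→BE adds B, E; B→ACE adds C → {A, B, C, E}.
{B}⁺: B→ACE adds A, C, E → {A, B, C, E}.
{E}⁺: E→AB adds A, B; B→ACE adds C → {A, B, C, E}.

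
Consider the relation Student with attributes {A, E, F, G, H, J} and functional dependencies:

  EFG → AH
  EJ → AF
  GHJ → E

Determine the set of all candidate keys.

Attributes G, J never appear on any right-hand side, so every candidate key must contain {G, J}.
{G, J}⁺ = {G, J}, which is not all of the schema, so we must add further attributes.
{E, G, J}⁺: EJ→AF adds A, F; EFG→AH adds H → {A, E, F, G, H, J}. Minimal: {G, J}⁺ = {G, J}; {E, J}⁺ = {A, E, F, J}; {E, G}⁺ = {E, G} — none reach the full schema.
{G, H, J}⁺: GHJ→E adds E; EJ→AF adds A, F → {A, E, F, G, H, J}. Minimal: {H, J}⁺ = {H, J}; {G, J}⁺ = {G, J}; {G, H}⁺ = {G, H} — none reach the full schema.
Any other superkey contains one of these as a subset, so there are no further candidate keys.

(E, G, J), (G, H, J)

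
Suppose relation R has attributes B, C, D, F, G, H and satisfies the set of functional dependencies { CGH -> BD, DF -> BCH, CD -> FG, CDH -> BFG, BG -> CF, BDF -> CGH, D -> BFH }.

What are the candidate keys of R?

(D); (B, G, H); (C, G, H)

{D}⁺: D→BFH adds B, F, H; DF→BCH adds C; CD→FG adds G → {B, C, D, F, G, H}.
{B, G, H}⁺: BG→CF adds C, F; CGH→BD adds D → {B, C, D, F, G, H}. Minimal: {G, H}⁺ = {G, H}; {B, H}⁺ = {B, H}; {B, G}⁺ = {B, C, F, G} — none reach the full schema.
{C, G, H}⁺: CGH→BD adds B, D; CD→FG adds F → {B, C, D, F, G, H}. Minimal: {G, H}⁺ = {G, H}; {C, H}⁺ = {C, H}; {C, G}⁺ = {C, G} — none reach the full schema.
Any other superkey contains one of these as a subset, so there are no further candidate keys.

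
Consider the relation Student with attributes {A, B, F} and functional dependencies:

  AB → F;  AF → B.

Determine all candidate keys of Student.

Attribute A never appears on the right-hand side of any dependency, so A must belong to every candidate key.
{A}⁺ = {A}, which is not all of the schema, so we must add further attributes.
{A, B}⁺: AB→F adds F → {A, B, F}. Minimal: {B}⁺ = {B}; {A}⁺ = {A} — none reach the full schema.
{A, F}⁺: AF→B adds B → {A, B, F}. Minimal: {F}⁺ = {F}; {A}⁺ = {A} — none reach the full schema.
Any other superkey contains one of these as a subset, so there are no further candidate keys.

AB; AF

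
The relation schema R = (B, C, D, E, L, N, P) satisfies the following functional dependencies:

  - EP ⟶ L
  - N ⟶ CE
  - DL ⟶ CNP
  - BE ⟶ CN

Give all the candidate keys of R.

BDL, BDEP, BDNP

Attributes B, D never appear on any right-hand side, so every candidate key must contain {B, D}.
{B, D}⁺ = {B, D}, which is not all of the schema, so we must add further attributes.
{B, D, L}⁺: DL→CNP adds C, N, P; N→CE adds E → {B, C, D, E, L, N, P}.
{B, D, E, P}⁺: EP→L adds L; DL→CNP adds C, N → {B, C, D, E, L, N, P}.
{B, D, N, P}⁺: N→CE adds C, E; EP→L adds L → {B, C, D, E, L, N, P}.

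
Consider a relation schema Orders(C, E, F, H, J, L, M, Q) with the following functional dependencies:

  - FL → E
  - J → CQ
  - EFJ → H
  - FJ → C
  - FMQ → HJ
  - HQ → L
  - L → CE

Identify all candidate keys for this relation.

Attributes F, M never appear on any right-hand side, so every candidate key must contain {F, M}.
{F, M}⁺ = {F, M}, which is not all of the schema, so we must add further attributes.
{F, J, M}⁺: J→CQ adds C, Q; FMQ→HJ adds H; HQ→L adds L; L→CE adds E → {C, E, F, H, J, L, M, Q}. Minimal: {J, M}⁺ = {C, J, M, Q}; {F, M}⁺ = {F, M}; {F, J}⁺ = {C, F, J, Q} — none reach the full schema.
{F, M, Q}⁺: FMQ→HJ adds H, J; HQ→L adds L; L→CE adds C, E → {C, E, F, H, J, L, M, Q}. Minimal: {M, Q}⁺ = {M, Q}; {F, Q}⁺ = {F, Q}; {F, M}⁺ = {F, M} — none reach the full schema.
Any other superkey contains one of these as a subset, so there are no further candidate keys.

{F, J, M}; {F, M, Q}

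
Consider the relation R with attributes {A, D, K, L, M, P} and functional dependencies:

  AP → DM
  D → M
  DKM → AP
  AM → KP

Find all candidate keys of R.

(A, D, L); (A, L, M); (A, L, P); (D, K, L)

Attribute L never appears on the right-hand side of any dependency, so L must belong to every candidate key.
{L}⁺ = {L}, which is not all of the schema, so we must add further attributes.
{A, D, L}⁺: D→M adds M; AM→KP adds K, P → {A, D, K, L, M, P}. Minimal: {D, L}⁺ = {D, L, M}; {A, L}⁺ = {A, L}; {A, D}⁺ = {A, D, K, M, P} — none reach the full schema.
{A, L, M}⁺: AM→KP adds K, P; AP→DM adds D → {A, D, K, L, M, P}. Minimal: {L, M}⁺ = {L, M}; {A, M}⁺ = {A, D, K, M, P}; {A, L}⁺ = {A, L} — none reach the full schema.
{A, L, P}⁺: AP→DM adds D, M; AM→KP adds K → {A, D, K, L, M, P}. Minimal: {L, P}⁺ = {L, P}; {A, P}⁺ = {A, D, K, M, P}; {A, L}⁺ = {A, L} — none reach the full schema.
{D, K, L}⁺: D→M adds M; DKM→AP adds A, P → {A, D, K, L, M, P}. Minimal: {K, L}⁺ = {K, L}; {D, L}⁺ = {D, L, M}; {D, K}⁺ = {A, D, K, M, P} — none reach the full schema.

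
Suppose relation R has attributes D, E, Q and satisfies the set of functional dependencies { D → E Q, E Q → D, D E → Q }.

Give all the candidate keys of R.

{D}⁺: D→EQ adds E, Q → {D, E, Q}.
{E, Q}⁺: EQ→D adds D → {D, E, Q}. Minimal: {Q}⁺ = {Q}; {E}⁺ = {E} — none reach the full schema.

(D); (E, Q)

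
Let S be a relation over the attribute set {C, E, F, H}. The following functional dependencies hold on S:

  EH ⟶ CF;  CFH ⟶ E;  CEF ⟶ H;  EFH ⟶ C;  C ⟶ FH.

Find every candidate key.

{C}; {E, H}

{C}⁺: C→FH adds F, H; CFH→E adds E → {C, E, F, H}.
{E, H}⁺: EH→CF adds C, F → {C, E, F, H}. Minimal: {H}⁺ = {H}; {E}⁺ = {E} — none reach the full schema.
Any other superkey contains one of these as a subset, so there are no further candidate keys.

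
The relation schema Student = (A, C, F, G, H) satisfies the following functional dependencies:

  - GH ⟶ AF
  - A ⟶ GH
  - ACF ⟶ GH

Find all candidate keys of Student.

{A, C}, {C, G, H}

Attribute C never appears on the right-hand side of any dependency, so C must belong to every candidate key.
{C}⁺ = {C}, which is not all of the schema, so we must add further attributes.
{A, C}⁺: A→GH adds G, H; GH→AF adds F → {A, C, F, G, H}. Minimal: {C}⁺ = {C}; {A}⁺ = {A, F, G, H} — none reach the full schema.
{C, G, H}⁺: GH→AF adds A, F → {A, C, F, G, H}. Minimal: {G, H}⁺ = {A, F, G, H}; {C, H}⁺ = {C, H}; {C, G}⁺ = {C, G} — none reach the full schema.
Any other superkey contains one of these as a subset, so there are no further candidate keys.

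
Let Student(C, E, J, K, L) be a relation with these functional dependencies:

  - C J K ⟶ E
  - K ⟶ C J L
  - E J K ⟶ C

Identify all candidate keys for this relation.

(K)

{K}⁺: K→CJL adds C, J, L; CJK→E adds E → {C, E, J, K, L}.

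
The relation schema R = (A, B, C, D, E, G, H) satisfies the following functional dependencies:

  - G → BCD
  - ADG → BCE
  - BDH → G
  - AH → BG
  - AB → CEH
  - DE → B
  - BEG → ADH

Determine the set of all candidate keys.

AB; AG; AH; EG; ADE; DEH

{A, B}⁺: AB→CEH adds C, E, H; AH→BG adds G; BEG→ADH adds D → {A, B, C, D, E, G, H}. Minimal: {B}⁺ = {B}; {A}⁺ = {A} — none reach the full schema.
{A, G}⁺: G→BCD adds B, C, D; ADG→BCE adds E; AB→CEH adds H → {A, B, C, D, E, G, H}. Minimal: {G}⁺ = {B, C, D, G}; {A}⁺ = {A} — none reach the full schema.
{A, H}⁺: AH→BG adds B, G; AB→CEH adds C, E; BEG→ADH adds D → {A, B, C, D, E, G, H}. Minimal: {H}⁺ = {H}; {A}⁺ = {A} — none reach the full schema.
{E, G}⁺: G→BCD adds B, C, D; BEG→ADH adds A, H → {A, B, C, D, E, G, H}. Minimal: {G}⁺ = {B, C, D, G}; {E}⁺ = {E} — none reach the full schema.
{A, D, E}⁺: DE→B adds B; AB→CEH adds C, H; BDH→G adds G → {A, B, C, D, E, G, H}. Minimal: {D, E}⁺ = {B, D, E}; {A, E}⁺ = {A, E}; {A, D}⁺ = {A, D} — none reach the full schema.
{D, E, H}⁺: DE→B adds B; BDH→G adds G; BEG→ADH adds A; G→BCD adds C → {A, B, C, D, E, G, H}. Minimal: {E, H}⁺ = {E, H}; {D, H}⁺ = {D, H}; {D, E}⁺ = {B, D, E} — none reach the full schema.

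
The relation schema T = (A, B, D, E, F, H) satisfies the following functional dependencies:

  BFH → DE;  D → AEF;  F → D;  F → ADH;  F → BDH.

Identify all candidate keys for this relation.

(D), (F)

{D}⁺: D→AEF adds A, E, F; F→ADH adds H; F→BDH adds B → {A, B, D, E, F, H}.
{F}⁺: F→D adds D; F→ADH adds A, H; F→BDH adds B; BFH→DE adds E → {A, B, D, E, F, H}.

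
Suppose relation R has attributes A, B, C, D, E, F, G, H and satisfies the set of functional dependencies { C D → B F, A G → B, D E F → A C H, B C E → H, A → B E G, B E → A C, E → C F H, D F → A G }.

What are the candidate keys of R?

{A, D}, {C, D}, {D, E}, {D, F}

Attribute D never appears on the right-hand side of any dependency, so D must belong to every candidate key.
{D}⁺ = {D}, which is not all of the schema, so we must add further attributes.
{A, D}⁺: A→BEG adds B, E, G; BE→AC adds C; E→CFH adds F, H → {A, B, C, D, E, F, G, H}. Minimal: {D}⁺ = {D}; {A}⁺ = {A, B, C, E, F, G, H} — none reach the full schema.
{C, D}⁺: CD→BF adds B, F; DF→AG adds A, G; A→BEG adds E; E→CFH adds H → {A, B, C, D, E, F, G, H}. Minimal: {D}⁺ = {D}; {C}⁺ = {C} — none reach the full schema.
{D, E}⁺: E→CFH adds C, F, H; DF→AG adds A, G; CD→BF adds B → {A, B, C, D, E, F, G, H}. Minimal: {E}⁺ = {C, E, F, H}; {D}⁺ = {D} — none reach the full schema.
{D, F}⁺: DF→AG adds A, G; AG→B adds B; A→BEG adds E; BE→AC adds C; E→CFH adds H → {A, B, C, D, E, F, G, H}. Minimal: {F}⁺ = {F}; {D}⁺ = {D} — none reach the full schema.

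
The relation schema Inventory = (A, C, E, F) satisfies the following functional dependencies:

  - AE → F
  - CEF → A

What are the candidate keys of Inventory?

Attributes C, E never appear on any right-hand side, so every candidate key must contain {C, E}.
{C, E}⁺ = {C, E}, which is not all of the schema, so we must add further attributes.
{A, C, E}⁺: AE→F adds F → {A, C, E, F}. Minimal: {C, E}⁺ = {C, E}; {A, E}⁺ = {A, E, F}; {A, C}⁺ = {A, C} — none reach the full schema.
{C, E, F}⁺: CEF→A adds A → {A, C, E, F}. Minimal: {E, F}⁺ = {E, F}; {C, F}⁺ = {C, F}; {C, E}⁺ = {C, E} — none reach the full schema.

(A, C, E), (C, E, F)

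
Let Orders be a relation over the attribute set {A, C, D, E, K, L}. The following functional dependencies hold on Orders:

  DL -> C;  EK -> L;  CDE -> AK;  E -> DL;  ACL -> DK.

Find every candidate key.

{E}

Attribute E never appears on the right-hand side of any dependency, so E must belong to every candidate key.
{E}⁺ = {A, C, D, E, K, L}, which is all of the schema, so {E} is the only candidate key.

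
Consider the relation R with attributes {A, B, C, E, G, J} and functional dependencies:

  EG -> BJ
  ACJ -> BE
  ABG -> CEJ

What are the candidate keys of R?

{A, B, G}, {A, E, G}, {A, C, G, J}

Attributes A, G never appear on any right-hand side, so every candidate key must contain {A, G}.
{A, G}⁺ = {A, G}, which is not all of the schema, so we must add further attributes.
{A, B, G}⁺: ABG→CEJ adds C, E, J → {A, B, C, E, G, J}.
{A, E, G}⁺: EG→BJ adds B, J; ABG→CEJ adds C → {A, B, C, E, G, J}.
{A, C, G, J}⁺: ACJ→BE adds B, E → {A, B, C, E, G, J}.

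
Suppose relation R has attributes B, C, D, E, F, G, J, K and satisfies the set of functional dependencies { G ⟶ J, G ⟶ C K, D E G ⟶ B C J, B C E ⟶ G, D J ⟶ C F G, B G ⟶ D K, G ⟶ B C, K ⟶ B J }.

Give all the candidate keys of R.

Attribute E never appears on the right-hand side of any dependency, so E must belong to every candidate key.
{E}⁺ = {E}, which is not all of the schema, so we must add further attributes.
{E, G}⁺: G→J adds J; G→CK adds C, K; G→BC adds B; BG→DK adds D; DJ→CFG adds F → {B, C, D, E, F, G, J, K}. Minimal: {G}⁺ = {B, C, D, F, G, J, K}; {E}⁺ = {E} — none reach the full schema.
{B, C, E}⁺: BCE→G adds G; BG→DK adds D, K; K→BJ adds J; DJ→CFG adds F → {B, C, D, E, F, G, J, K}. Minimal: {C, E}⁺ = {C, E}; {B, E}⁺ = {B, E}; {B, C}⁺ = {B, C} — none reach the full schema.
{C, E, K}⁺: K→BJ adds B, J; BCE→G adds G; BG→DK adds D; DJ→CFG adds F → {B, C, D, E, F, G, J, K}. Minimal: {E, K}⁺ = {B, E, J, K}; {C, K}⁺ = {B, C, J, K}; {C, E}⁺ = {C, E} — none reach the full schema.
{D, E, J}⁺: DJ→CFG adds C, F, G; G→BC adds B; G→CK adds K → {B, C, D, E, F, G, J, K}. Minimal: {E, J}⁺ = {E, J}; {D, J}⁺ = {B, C, D, F, G, J, K}; {D, E}⁺ = {D, E} — none reach the full schema.
{D, E, K}⁺: K→BJ adds B, J; DJ→CFG adds C, F, G → {B, C, D, E, F, G, J, K}. Minimal: {E, K}⁺ = {B, E, J, K}; {D, K}⁺ = {B, C, D, F, G, J, K}; {D, E}⁺ = {D, E} — none reach the full schema.
Any other superkey contains one of these as a subset, so there are no further candidate keys.

{E, G}, {B, C, E}, {C, E, K}, {D, E, J}, {D, E, K}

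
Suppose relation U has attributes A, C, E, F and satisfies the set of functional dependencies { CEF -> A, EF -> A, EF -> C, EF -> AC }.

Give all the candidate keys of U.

{E, F}

Attributes E, F never appear on any right-hand side, so every candidate key must contain {E, F}.
{E, F}⁺ = {A, C, E, F}, which is all of the schema, so {E, F} is the only candidate key.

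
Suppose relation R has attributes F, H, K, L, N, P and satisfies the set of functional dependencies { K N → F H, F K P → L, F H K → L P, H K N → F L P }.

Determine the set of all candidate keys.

Attributes K, N never appear on any right-hand side, so every candidate key must contain {K, N}.
{K, N}⁺ = {F, H, K, L, N, P}, which is all of the schema, so {K, N} is the only candidate key.

(K, N)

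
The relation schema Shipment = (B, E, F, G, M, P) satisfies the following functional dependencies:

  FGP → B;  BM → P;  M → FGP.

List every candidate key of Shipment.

{E, M}⁺: M→FGP adds F, G, P; FGP→B adds B → {B, E, F, G, M, P}. Minimal: {M}⁺ = {B, F, G, M, P}; {E}⁺ = {E} — none reach the full schema.

(E, M)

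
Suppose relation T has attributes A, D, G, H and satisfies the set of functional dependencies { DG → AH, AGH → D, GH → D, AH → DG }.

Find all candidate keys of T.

{A, H}⁺: AH→DG adds D, G → {A, D, G, H}. Minimal: {H}⁺ = {H}; {A}⁺ = {A} — none reach the full schema.
{D, G}⁺: DG→AH adds A, H → {A, D, G, H}. Minimal: {G}⁺ = {G}; {D}⁺ = {D} — none reach the full schema.
{G, H}⁺: GH→D adds D; DG→AH adds A → {A, D, G, H}. Minimal: {H}⁺ = {H}; {G}⁺ = {G} — none reach the full schema.
Any other superkey contains one of these as a subset, so there are no further candidate keys.

{A, H}, {D, G}, {G, H}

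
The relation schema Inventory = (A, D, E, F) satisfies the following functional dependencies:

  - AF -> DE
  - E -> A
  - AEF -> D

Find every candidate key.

Attribute F never appears on the right-hand side of any dependency, so F must belong to every candidate key.
{F}⁺ = {F}, which is not all of the schema, so we must add further attributes.
{A, F}⁺: AF→DE adds D, E → {A, D, E, F}. Minimal: {F}⁺ = {F}; {A}⁺ = {A} — none reach the full schema.
{E, F}⁺: E→A adds A; AEF→D adds D → {A, D, E, F}. Minimal: {F}⁺ = {F}; {E}⁺ = {A, E} — none reach the full schema.
Any other superkey contains one of these as a subset, so there are no further candidate keys.

{A, F}, {E, F}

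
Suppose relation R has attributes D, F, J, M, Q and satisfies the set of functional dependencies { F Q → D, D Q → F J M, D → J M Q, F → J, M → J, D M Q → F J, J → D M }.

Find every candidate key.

D, F, J, M

{D}⁺: D→JMQ adds J, M, Q; DMQ→FJ adds F → {D, F, J, M, Q}.
{F}⁺: F→J adds J; J→DM adds D, M; D→JMQ adds Q → {D, F, J, M, Q}.
{J}⁺: J→DM adds D, M; D→JMQ adds Q; DMQ→FJ adds F → {D, F, J, M, Q}.
{M}⁺: M→J adds J; J→DM adds D; D→JMQ adds Q; DMQ→FJ adds F → {D, F, J, M, Q}.
Any other superkey contains one of these as a subset, so there are no further candidate keys.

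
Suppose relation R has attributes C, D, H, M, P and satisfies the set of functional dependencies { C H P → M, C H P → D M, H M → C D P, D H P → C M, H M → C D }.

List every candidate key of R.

Attribute H never appears on the right-hand side of any dependency, so H must belong to every candidate key.
{H}⁺ = {H}, which is not all of the schema, so we must add further attributes.
{H, M}⁺: HM→CDP adds C, D, P → {C, D, H, M, P}. Minimal: {M}⁺ = {M}; {H}⁺ = {H} — none reach the full schema.
{C, H, P}⁺: CHP→M adds M; CHP→DM adds D → {C, D, H, M, P}. Minimal: {H, P}⁺ = {H, P}; {C, P}⁺ = {C, P}; {C, H}⁺ = {C, H} — none reach the full schema.
{D, H, P}⁺: DHP→CM adds C, M → {C, D, H, M, P}. Minimal: {H, P}⁺ = {H, P}; {D, P}⁺ = {D, P}; {D, H}⁺ = {D, H} — none reach the full schema.
Any other superkey contains one of these as a subset, so there are no further candidate keys.

{H, M}; {C, H, P}; {D, H, P}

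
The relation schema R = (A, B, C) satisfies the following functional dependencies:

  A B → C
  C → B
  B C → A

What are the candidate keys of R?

{C}⁺: C→B adds B; BC→A adds A → {A, B, C}.
{A, B}⁺: AB→C adds C → {A, B, C}. Minimal: {B}⁺ = {B}; {A}⁺ = {A} — none reach the full schema.
Any other superkey contains one of these as a subset, so there are no further candidate keys.

(C); (A, B)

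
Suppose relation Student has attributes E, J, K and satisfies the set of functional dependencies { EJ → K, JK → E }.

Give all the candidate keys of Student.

(E, J), (J, K)

Attribute J never appears on the right-hand side of any dependency, so J must belong to every candidate key.
{J}⁺ = {J}, which is not all of the schema, so we must add further attributes.
{E, J}⁺: EJ→K adds K → {E, J, K}. Minimal: {J}⁺ = {J}; {E}⁺ = {E} — none reach the full schema.
{J, K}⁺: JK→E adds E → {E, J, K}. Minimal: {K}⁺ = {K}; {J}⁺ = {J} — none reach the full schema.
Any other superkey contains one of these as a subset, so there are no further candidate keys.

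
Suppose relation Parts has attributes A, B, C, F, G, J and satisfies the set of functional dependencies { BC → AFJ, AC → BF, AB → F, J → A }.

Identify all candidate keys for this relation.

{A, C, G}, {B, C, G}, {C, G, J}

{A, C, G}⁺: AC→BF adds B, F; BC→AFJ adds J → {A, B, C, F, G, J}. Minimal: {C, G}⁺ = {C, G}; {A, G}⁺ = {A, G}; {A, C}⁺ = {A, B, C, F, J} — none reach the full schema.
{B, C, G}⁺: BC→AFJ adds A, F, J → {A, B, C, F, G, J}. Minimal: {C, G}⁺ = {C, G}; {B, G}⁺ = {B, G}; {B, C}⁺ = {A, B, C, F, J} — none reach the full schema.
{C, G, J}⁺: J→A adds A; AC→BF adds B, F → {A, B, C, F, G, J}. Minimal: {G, J}⁺ = {A, G, J}; {C, J}⁺ = {A, B, C, F, J}; {C, G}⁺ = {C, G} — none reach the full schema.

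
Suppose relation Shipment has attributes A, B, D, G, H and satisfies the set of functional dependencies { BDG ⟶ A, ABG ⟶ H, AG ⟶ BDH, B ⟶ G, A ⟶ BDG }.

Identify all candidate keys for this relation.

{A}⁺: A→BDG adds B, D, G; ABG→H adds H → {A, B, D, G, H}.
{B, D}⁺: B→G adds G; BDG→A adds A; ABG→H adds H → {A, B, D, G, H}.

A, BD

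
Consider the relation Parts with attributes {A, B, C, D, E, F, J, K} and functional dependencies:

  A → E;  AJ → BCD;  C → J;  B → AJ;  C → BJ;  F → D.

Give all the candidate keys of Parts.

BFK, CFK, AFJK

Attributes F, K never appear on any right-hand side, so every candidate key must contain {F, K}.
{F, K}⁺ = {D, F, K}, which is not all of the schema, so we must add further attributes.
{B, F, K}⁺: B→AJ adds A, J; F→D adds D; A→E adds E; AJ→BCD adds C → {A, B, C, D, E, F, J, K}. Minimal: {F, K}⁺ = {D, F, K}; {B, K}⁺ = {A, B, C, D, E, J, K}; {B, F}⁺ = {A, B, C, D, E, F, J} — none reach the full schema.
{C, F, K}⁺: C→J adds J; C→BJ adds B; F→D adds D; B→AJ adds A; A→E adds E → {A, B, C, D, E, F, J, K}. Minimal: {F, K}⁺ = {D, F, K}; {C, K}⁺ = {A, B, C, D, E, J, K}; {C, F}⁺ = {A, B, C, D, E, F, J} — none reach the full schema.
{A, F, J, K}⁺: A→E adds E; AJ→BCD adds B, C, D → {A, B, C, D, E, F, J, K}. Minimal: {F, J, K}⁺ = {D, F, J, K}; {A, J, K}⁺ = {A, B, C, D, E, J, K}; {A, F, K}⁺ = {A, D, E, F, K}; … — none reach the full schema.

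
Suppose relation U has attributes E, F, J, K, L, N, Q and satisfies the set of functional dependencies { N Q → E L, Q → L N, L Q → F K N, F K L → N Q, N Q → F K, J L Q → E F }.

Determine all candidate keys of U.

{J, Q}; {F, J, K, L}

Attribute J never appears on the right-hand side of any dependency, so J must belong to every candidate key.
{J}⁺ = {J}, which is not all of the schema, so we must add further attributes.
{J, Q}⁺: Q→LN adds L, N; LQ→FKN adds F, K; JLQ→EF adds E → {E, F, J, K, L, N, Q}. Minimal: {Q}⁺ = {E, F, K, L, N, Q}; {J}⁺ = {J} — none reach the full schema.
{F, J, K, L}⁺: FKL→NQ adds N, Q; JLQ→EF adds E → {E, F, J, K, L, N, Q}. Minimal: {J, K, L}⁺ = {J, K, L}; {F, K, L}⁺ = {E, F, K, L, N, Q}; {F, J, L}⁺ = {F, J, L}; … — none reach the full schema.
Any other superkey contains one of these as a subset, so there are no further candidate keys.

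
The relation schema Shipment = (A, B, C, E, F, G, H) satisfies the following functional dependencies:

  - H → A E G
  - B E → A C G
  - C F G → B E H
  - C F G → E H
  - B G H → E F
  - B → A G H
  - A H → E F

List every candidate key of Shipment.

B; CH; CFG

{B}⁺: B→AGH adds A, G, H; AH→EF adds E, F; BE→ACG adds C → {A, B, C, E, F, G, H}.
{C, H}⁺: H→AEG adds A, E, G; AH→EF adds F; CFG→BEH adds B → {A, B, C, E, F, G, H}. Minimal: {H}⁺ = {A, E, F, G, H}; {C}⁺ = {C} — none reach the full schema.
{C, F, G}⁺: CFG→BEH adds B, E, H; B→AGH adds A → {A, B, C, E, F, G, H}. Minimal: {F, G}⁺ = {F, G}; {C, G}⁺ = {C, G}; {C, F}⁺ = {C, F} — none reach the full schema.
Any other superkey contains one of these as a subset, so there are no further candidate keys.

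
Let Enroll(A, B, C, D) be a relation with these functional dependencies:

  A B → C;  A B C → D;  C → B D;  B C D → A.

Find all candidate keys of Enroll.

{C}⁺: C→BD adds B, D; BCD→A adds A → {A, B, C, D}.
{A, B}⁺: AB→C adds C; ABC→D adds D → {A, B, C, D}. Minimal: {B}⁺ = {B}; {A}⁺ = {A} — none reach the full schema.

C, AB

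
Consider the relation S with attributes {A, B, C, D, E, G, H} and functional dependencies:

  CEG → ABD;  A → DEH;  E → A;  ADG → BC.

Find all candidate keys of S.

AG; EG

Attribute G never appears on the right-hand side of any dependency, so G must belong to every candidate key.
{G}⁺ = {G}, which is not all of the schema, so we must add further attributes.
{A, G}⁺: A→DEH adds D, E, H; ADG→BC adds B, C → {A, B, C, D, E, G, H}. Minimal: {G}⁺ = {G}; {A}⁺ = {A, D, E, H} — none reach the full schema.
{E, G}⁺: E→A adds A; A→DEH adds D, H; ADG→BC adds B, C → {A, B, C, D, E, G, H}. Minimal: {G}⁺ = {G}; {E}⁺ = {A, D, E, H} — none reach the full schema.
Any other superkey contains one of these as a subset, so there are no further candidate keys.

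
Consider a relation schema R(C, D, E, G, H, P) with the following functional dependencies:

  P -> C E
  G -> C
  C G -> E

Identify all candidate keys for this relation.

Attributes D, G, H, P never appear on any right-hand side, so every candidate key must contain {D, G, H, P}.
{D, G, H, P}⁺ = {C, D, E, G, H, P}, which is all of the schema, so {D, G, H, P} is the only candidate key.

{D, G, H, P}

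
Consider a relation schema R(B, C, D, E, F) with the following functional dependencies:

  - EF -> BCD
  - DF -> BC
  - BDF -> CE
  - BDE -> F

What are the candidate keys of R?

{D, F}; {E, F}; {B, D, E}

{D, F}⁺: DF→BC adds B, C; BDF→CE adds E → {B, C, D, E, F}. Minimal: {F}⁺ = {F}; {D}⁺ = {D} — none reach the full schema.
{E, F}⁺: EF→BCD adds B, C, D → {B, C, D, E, F}. Minimal: {F}⁺ = {F}; {E}⁺ = {E} — none reach the full schema.
{B, D, E}⁺: BDE→F adds F; EF→BCD adds C → {B, C, D, E, F}. Minimal: {D, E}⁺ = {D, E}; {B, E}⁺ = {B, E}; {B, D}⁺ = {B, D} — none reach the full schema.
Any other superkey contains one of these as a subset, so there are no further candidate keys.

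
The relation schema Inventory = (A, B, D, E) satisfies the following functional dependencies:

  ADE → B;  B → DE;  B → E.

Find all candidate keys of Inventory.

AB, ADE

Attribute A never appears on the right-hand side of any dependency, so A must belong to every candidate key.
{A}⁺ = {A}, which is not all of the schema, so we must add further attributes.
{A, B}⁺: B→DE adds D, E → {A, B, D, E}.
{A, D, E}⁺: ADE→B adds B → {A, B, D, E}.
Any other superkey contains one of these as a subset, so there are no further candidate keys.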